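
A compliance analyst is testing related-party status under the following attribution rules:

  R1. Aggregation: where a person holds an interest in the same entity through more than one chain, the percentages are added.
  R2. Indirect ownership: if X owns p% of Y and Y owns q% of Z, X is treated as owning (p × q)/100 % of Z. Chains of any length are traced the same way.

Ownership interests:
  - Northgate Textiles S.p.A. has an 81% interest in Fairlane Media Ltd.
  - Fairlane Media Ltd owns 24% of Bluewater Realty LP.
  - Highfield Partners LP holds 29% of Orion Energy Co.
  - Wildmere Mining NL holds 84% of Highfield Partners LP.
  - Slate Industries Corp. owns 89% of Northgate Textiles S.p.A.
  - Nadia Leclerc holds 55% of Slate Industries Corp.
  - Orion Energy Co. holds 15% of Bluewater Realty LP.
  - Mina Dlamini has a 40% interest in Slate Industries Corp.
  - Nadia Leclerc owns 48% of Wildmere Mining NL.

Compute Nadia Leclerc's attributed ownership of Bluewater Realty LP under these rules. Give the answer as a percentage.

11.2698%

Chain via Wildmere Mining NL → Highfield Partners LP → Orion Energy Co. (R2): 48% × 84% × 29% × 15% = 1.75392% of Bluewater Realty LP.
Chain via Slate Industries Corp. → Northgate Textiles S.p.A. → Fairlane Media Ltd (R2): 55% × 89% × 81% × 24% = 9.51588% of Bluewater Realty LP.
Aggregating (R1): 1.75392% + 9.51588% = 11.2698%.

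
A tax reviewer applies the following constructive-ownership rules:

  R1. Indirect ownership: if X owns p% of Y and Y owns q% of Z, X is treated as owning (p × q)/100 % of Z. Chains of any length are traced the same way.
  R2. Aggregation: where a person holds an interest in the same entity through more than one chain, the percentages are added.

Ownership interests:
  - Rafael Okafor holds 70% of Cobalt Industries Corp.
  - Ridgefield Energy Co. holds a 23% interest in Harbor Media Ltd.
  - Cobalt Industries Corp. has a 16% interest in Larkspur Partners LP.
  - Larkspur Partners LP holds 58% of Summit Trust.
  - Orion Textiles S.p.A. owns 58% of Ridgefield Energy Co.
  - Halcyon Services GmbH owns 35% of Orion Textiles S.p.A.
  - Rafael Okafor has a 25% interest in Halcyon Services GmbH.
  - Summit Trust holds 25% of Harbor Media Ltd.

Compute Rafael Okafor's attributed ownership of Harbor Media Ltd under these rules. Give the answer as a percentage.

Chain via Cobalt Industries Corp. → Larkspur Partners LP → Summit Trust (R1): 70% × 16% × 58% × 25% = 1.624% of Harbor Media Ltd.
Chain via Halcyon Services GmbH → Orion Textiles S.p.A. → Ridgefield Energy Co. (R1): 25% × 35% × 58% × 23% = 1.16725% of Harbor Media Ltd.
Aggregating (R2): 1.624% + 1.16725% = 2.79125%.

2.79125%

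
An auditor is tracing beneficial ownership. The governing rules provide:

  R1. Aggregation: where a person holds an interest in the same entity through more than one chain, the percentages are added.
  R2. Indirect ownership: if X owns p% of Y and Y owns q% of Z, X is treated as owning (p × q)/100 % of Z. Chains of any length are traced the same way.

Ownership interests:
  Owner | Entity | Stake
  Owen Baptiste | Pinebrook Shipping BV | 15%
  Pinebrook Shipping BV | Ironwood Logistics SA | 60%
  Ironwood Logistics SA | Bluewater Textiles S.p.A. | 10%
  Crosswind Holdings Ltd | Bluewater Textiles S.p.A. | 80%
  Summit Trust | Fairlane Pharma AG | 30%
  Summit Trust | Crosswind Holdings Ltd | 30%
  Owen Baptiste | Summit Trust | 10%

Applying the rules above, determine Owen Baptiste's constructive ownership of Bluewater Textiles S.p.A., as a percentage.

3.3%

Chain via Summit Trust → Crosswind Holdings Ltd (R2): 10% × 30% × 80% = 2.4% of Bluewater Textiles S.p.A.
Chain via Pinebrook Shipping BV → Ironwood Logistics SA (R2): 15% × 60% × 10% = 0.9% of Bluewater Textiles S.p.A.
Aggregating (R1): 2.4% + 0.9% = 3.3%.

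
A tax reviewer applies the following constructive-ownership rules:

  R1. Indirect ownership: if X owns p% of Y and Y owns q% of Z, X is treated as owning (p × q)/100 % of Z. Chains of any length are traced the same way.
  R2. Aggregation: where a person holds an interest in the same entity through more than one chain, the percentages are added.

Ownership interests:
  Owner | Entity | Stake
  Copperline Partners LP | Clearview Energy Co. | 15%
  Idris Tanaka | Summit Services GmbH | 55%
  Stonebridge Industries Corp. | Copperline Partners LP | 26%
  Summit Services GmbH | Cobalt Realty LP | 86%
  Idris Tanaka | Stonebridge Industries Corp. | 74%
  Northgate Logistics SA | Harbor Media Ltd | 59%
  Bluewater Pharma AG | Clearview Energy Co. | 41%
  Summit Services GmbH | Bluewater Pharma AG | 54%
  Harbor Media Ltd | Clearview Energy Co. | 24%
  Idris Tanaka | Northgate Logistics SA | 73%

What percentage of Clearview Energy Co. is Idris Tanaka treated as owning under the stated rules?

25.3998%

Chain via Northgate Logistics SA → Harbor Media Ltd (R1): 73% × 59% × 24% = 10.3368% of Clearview Energy Co.
Chain via Summit Services GmbH → Bluewater Pharma AG (R1): 55% × 54% × 41% = 12.177% of Clearview Energy Co.
Chain via Stonebridge Industries Corp. → Copperline Partners LP (R1): 74% × 26% × 15% = 2.886% of Clearview Energy Co.
Aggregating (R2): 10.3368% + 12.177% + 2.886% = 25.3998%.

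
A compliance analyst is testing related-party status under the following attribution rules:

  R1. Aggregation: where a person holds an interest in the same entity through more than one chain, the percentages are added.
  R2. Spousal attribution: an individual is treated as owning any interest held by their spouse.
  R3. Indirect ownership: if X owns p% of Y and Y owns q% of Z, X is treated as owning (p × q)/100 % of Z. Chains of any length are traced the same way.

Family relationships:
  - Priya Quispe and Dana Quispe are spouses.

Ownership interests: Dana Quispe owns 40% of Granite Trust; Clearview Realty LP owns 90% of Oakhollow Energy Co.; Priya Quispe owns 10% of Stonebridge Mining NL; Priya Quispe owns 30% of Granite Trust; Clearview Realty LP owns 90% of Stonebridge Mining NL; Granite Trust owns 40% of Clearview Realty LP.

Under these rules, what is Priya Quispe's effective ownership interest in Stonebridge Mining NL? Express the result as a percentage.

35.2%

By spousal attribution (R2), Priya Quispe is treated as also owning Dana Quispe's interest in Granite Trust, giving 30% + 40% = 70%.
Chain via Granite Trust → Clearview Realty LP (R3): 70% × 40% × 90% = 25.2% of Stonebridge Mining NL.
Direct interest in Stonebridge Mining NL: 10%.
Aggregating (R1): 25.2% + 10% = 35.2%.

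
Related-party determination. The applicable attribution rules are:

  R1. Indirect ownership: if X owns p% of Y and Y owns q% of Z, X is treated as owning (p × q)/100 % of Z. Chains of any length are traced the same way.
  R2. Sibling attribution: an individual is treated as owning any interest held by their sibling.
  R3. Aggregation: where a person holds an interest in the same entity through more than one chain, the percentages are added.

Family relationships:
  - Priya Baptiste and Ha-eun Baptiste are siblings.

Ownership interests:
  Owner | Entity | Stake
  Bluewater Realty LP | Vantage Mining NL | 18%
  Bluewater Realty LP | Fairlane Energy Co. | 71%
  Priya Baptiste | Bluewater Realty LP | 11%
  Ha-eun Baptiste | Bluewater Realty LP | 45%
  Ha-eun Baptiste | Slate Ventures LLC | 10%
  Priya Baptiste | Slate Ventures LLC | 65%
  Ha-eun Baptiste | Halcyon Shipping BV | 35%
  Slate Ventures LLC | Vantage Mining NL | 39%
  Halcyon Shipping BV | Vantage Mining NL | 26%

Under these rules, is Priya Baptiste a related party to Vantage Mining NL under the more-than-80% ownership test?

By sibling attribution (R2), Priya Baptiste is treated as also owning Ha-eun Baptiste's interest in Bluewater Realty LP, giving 11% + 45% = 56%.
By sibling attribution (R2), Priya Baptiste is treated as also owning Ha-eun Baptiste's interest in Slate Ventures LLC, giving 65% + 10% = 75%.
By sibling attribution (R2), Priya Baptiste is treated as owning Ha-eun Baptiste's 35% interest in Halcyon Shipping BV.
Chain via Bluewater Realty LP (R1): 56% × 18% = 10.08% of Vantage Mining NL.
Chain via Slate Ventures LLC (R1): 75% × 39% = 29.25% of Vantage Mining NL.
Chain via Halcyon Shipping BV (R1): 35% × 26% = 9.1% of Vantage Mining NL.
Aggregating (R3): 10.08% + 29.25% + 9.1% = 48.43%.
48.43% does not exceed the 80% threshold, so Priya is not a related party to Vantage Mining NL.

No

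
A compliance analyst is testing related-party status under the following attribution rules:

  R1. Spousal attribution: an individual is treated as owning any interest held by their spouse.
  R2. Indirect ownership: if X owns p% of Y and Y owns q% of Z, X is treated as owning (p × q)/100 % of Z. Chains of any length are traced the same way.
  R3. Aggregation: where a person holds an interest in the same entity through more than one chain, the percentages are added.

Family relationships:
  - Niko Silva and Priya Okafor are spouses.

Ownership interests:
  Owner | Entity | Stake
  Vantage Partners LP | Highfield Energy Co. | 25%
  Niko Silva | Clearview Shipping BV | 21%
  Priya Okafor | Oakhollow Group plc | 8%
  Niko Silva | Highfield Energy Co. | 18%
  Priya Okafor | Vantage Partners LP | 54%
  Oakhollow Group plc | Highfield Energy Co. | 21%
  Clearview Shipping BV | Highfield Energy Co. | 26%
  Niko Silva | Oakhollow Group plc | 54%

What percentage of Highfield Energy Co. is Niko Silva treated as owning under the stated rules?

By spousal attribution (R1), Niko Silva is treated as also owning Priya Okafor's interest in Oakhollow Group plc, giving 54% + 8% = 62%.
By spousal attribution (R1), Niko Silva is treated as owning Priya Okafor's 54% interest in Vantage Partners LP.
Chain via Clearview Shipping BV (R2): 21% × 26% = 5.46% of Highfield Energy Co.
Chain via Oakhollow Group plc (R2): 62% × 21% = 13.02% of Highfield Energy Co.
Direct interest in Highfield Energy Co: 18%.
Chain via Vantage Partners LP (R2): 54% × 25% = 13.5% of Highfield Energy Co.
Aggregating (R3): 5.46% + 13.02% + 18% + 13.5% = 49.98%.

49.98%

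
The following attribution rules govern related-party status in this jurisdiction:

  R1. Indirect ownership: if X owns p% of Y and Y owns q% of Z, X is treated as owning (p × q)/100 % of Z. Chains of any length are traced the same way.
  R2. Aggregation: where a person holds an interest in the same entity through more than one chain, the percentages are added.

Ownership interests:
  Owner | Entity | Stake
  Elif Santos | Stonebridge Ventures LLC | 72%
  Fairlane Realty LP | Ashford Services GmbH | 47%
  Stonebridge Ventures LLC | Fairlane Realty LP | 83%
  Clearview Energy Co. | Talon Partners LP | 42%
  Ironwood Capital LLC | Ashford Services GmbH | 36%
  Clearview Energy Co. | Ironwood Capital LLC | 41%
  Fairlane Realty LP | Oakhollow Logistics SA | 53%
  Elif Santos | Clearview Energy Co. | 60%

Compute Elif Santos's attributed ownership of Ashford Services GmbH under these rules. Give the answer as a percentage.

Chain via Stonebridge Ventures LLC → Fairlane Realty LP (R1): 72% × 83% × 47% = 28.0872% of Ashford Services GmbH.
Chain via Clearview Energy Co. → Ironwood Capital LLC (R1): 60% × 41% × 36% = 8.856% of Ashford Services GmbH.
Aggregating (R2): 28.0872% + 8.856% = 36.9432%.

36.9432%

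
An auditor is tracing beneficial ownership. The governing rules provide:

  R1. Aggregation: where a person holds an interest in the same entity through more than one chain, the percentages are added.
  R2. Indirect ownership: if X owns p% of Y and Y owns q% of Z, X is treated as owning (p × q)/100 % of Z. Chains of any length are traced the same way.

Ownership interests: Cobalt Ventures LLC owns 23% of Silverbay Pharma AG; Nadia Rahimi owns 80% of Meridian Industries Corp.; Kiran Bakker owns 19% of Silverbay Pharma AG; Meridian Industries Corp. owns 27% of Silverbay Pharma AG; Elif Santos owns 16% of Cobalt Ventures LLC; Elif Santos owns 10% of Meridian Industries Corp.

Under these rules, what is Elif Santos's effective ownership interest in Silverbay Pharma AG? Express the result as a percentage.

Chain via Cobalt Ventures LLC (R2): 16% × 23% = 3.68% of Silverbay Pharma AG.
Chain via Meridian Industries Corp. (R2): 10% × 27% = 2.7% of Silverbay Pharma AG.
Aggregating (R1): 3.68% + 2.7% = 6.38%.

6.38%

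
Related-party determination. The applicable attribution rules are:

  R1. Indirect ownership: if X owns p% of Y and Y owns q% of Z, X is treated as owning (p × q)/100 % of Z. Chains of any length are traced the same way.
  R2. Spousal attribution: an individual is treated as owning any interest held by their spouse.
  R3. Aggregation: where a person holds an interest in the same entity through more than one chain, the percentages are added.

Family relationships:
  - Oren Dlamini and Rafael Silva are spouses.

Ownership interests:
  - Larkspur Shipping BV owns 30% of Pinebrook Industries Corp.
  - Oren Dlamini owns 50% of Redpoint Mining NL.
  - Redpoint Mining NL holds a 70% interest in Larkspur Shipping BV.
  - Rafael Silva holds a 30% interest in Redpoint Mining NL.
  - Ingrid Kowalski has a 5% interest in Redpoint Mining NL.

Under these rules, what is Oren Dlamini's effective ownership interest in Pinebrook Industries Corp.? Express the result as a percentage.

16.8%

By spousal attribution (R2), Oren Dlamini is treated as also owning Rafael Silva's interest in Redpoint Mining NL, giving 50% + 30% = 80%.
Chain via Redpoint Mining NL → Larkspur Shipping BV (R1): 80% × 70% × 30% = 16.8% of Pinebrook Industries Corp.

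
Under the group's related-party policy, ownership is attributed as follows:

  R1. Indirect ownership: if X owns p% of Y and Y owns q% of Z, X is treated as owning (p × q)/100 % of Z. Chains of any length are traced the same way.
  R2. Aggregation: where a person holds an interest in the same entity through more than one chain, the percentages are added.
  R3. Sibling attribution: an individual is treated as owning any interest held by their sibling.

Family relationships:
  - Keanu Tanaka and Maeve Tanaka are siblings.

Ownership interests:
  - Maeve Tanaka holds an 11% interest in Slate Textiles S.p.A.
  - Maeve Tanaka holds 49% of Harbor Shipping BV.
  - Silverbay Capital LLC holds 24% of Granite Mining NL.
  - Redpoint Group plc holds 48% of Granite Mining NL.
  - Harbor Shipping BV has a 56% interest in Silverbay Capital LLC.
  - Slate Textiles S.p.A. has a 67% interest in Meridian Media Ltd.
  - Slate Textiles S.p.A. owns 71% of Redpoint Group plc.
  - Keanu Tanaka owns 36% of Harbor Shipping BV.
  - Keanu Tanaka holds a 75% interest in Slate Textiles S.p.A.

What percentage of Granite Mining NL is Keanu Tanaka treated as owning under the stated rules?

40.7328%

By sibling attribution (R3), Keanu Tanaka is treated as also owning Maeve Tanaka's interest in Harbor Shipping BV, giving 36% + 49% = 85%.
By sibling attribution (R3), Keanu Tanaka is treated as also owning Maeve Tanaka's interest in Slate Textiles S.p.A, giving 75% + 11% = 86%.
Chain via Harbor Shipping BV → Silverbay Capital LLC (R1): 85% × 56% × 24% = 11.424% of Granite Mining NL.
Chain via Slate Textiles S.p.A. → Redpoint Group plc (R1): 86% × 71% × 48% = 29.3088% of Granite Mining NL.
Aggregating (R2): 11.424% + 29.3088% = 40.7328%.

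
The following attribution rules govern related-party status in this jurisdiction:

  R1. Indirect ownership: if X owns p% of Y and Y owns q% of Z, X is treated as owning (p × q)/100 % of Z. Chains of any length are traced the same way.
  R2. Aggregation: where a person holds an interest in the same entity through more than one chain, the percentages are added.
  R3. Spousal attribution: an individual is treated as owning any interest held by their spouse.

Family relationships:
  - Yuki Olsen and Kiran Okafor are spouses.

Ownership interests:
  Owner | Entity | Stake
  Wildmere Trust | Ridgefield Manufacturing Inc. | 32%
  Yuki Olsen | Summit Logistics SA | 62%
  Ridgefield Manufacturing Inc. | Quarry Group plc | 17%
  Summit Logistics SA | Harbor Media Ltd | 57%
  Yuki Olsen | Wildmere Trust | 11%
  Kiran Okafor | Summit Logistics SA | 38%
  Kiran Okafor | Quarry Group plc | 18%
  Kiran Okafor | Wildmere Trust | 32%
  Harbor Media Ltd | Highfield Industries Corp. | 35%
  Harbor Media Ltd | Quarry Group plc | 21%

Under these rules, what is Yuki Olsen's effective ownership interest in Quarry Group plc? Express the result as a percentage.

32.3092%

By spousal attribution (R3), Yuki Olsen is treated as also owning Kiran Okafor's interest in Wildmere Trust, giving 11% + 32% = 43%.
By spousal attribution (R3), Yuki Olsen is treated as also owning Kiran Okafor's interest in Summit Logistics SA, giving 62% + 38% = 100%.
By spousal attribution (R3), Yuki Olsen is treated as owning Kiran Okafor's 18% interest in Quarry Group plc.
Chain via Wildmere Trust → Ridgefield Manufacturing Inc. (R1): 43% × 32% × 17% = 2.3392% of Quarry Group plc.
Chain via Summit Logistics SA → Harbor Media Ltd (R1): 100% × 57% × 21% = 11.97% of Quarry Group plc.
Direct interest in Quarry Group plc: 18%.
Aggregating (R2): 2.3392% + 11.97% + 18% = 32.3092%.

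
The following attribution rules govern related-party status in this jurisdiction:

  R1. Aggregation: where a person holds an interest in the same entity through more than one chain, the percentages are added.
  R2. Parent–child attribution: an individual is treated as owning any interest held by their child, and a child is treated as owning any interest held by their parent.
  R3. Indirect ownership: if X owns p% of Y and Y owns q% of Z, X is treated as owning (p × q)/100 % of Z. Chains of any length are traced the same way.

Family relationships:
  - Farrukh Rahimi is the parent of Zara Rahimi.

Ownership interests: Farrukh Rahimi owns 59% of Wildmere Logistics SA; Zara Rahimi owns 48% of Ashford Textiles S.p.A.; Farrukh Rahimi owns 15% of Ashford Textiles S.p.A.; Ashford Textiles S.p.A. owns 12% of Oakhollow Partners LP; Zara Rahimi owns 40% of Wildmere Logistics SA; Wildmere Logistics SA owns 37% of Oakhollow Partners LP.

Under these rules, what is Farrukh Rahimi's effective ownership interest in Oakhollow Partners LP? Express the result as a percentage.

44.19%

By parent–child attribution (R2), Farrukh Rahimi is treated as also owning Zara Rahimi's interest in Ashford Textiles S.p.A, giving 15% + 48% = 63%.
By parent–child attribution (R2), Farrukh Rahimi is treated as also owning Zara Rahimi's interest in Wildmere Logistics SA, giving 59% + 40% = 99%.
Chain via Ashford Textiles S.p.A. (R3): 63% × 12% = 7.56% of Oakhollow Partners LP.
Chain via Wildmere Logistics SA (R3): 99% × 37% = 36.63% of Oakhollow Partners LP.
Aggregating (R1): 7.56% + 36.63% = 44.19%.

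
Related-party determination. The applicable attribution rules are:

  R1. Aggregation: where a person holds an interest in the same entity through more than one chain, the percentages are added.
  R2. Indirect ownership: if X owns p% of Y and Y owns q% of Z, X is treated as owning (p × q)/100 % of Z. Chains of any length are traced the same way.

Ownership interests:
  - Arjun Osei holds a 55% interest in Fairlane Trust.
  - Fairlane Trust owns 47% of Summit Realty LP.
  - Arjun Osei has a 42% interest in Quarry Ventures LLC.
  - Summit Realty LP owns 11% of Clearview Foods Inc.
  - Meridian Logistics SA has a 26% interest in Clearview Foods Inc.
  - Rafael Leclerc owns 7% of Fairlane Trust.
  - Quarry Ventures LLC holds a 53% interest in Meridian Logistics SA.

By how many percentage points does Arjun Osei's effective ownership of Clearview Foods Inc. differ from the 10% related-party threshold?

1.3689

Chain via Quarry Ventures LLC → Meridian Logistics SA (R2): 42% × 53% × 26% = 5.7876% of Clearview Foods Inc.
Chain via Fairlane Trust → Summit Realty LP (R2): 55% × 47% × 11% = 2.8435% of Clearview Foods Inc.
Aggregating (R1): 5.7876% + 2.8435% = 8.6311%.
8.6311% falls short of the 10% threshold by 1.3689 percentage points.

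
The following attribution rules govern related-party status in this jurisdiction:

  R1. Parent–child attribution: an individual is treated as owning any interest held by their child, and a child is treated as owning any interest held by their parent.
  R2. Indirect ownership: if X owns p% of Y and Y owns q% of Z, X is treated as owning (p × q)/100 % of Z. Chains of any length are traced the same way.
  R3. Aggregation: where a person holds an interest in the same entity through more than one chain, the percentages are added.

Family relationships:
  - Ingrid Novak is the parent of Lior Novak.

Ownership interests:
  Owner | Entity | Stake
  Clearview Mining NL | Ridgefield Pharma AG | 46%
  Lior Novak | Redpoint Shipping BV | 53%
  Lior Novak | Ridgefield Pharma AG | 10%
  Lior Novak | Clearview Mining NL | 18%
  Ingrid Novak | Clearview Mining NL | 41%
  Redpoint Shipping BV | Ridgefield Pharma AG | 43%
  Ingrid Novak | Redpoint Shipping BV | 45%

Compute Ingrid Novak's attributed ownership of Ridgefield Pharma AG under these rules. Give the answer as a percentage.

By parent–child attribution (R1), Ingrid Novak is treated as also owning Lior Novak's interest in Clearview Mining NL, giving 41% + 18% = 59%.
By parent–child attribution (R1), Ingrid Novak is treated as also owning Lior Novak's interest in Redpoint Shipping BV, giving 45% + 53% = 98%.
By parent–child attribution (R1), Ingrid Novak is treated as owning Lior Novak's 10% interest in Ridgefield Pharma AG.
Chain via Clearview Mining NL (R2): 59% × 46% = 27.14% of Ridgefield Pharma AG.
Chain via Redpoint Shipping BV (R2): 98% × 43% = 42.14% of Ridgefield Pharma AG.
Direct interest in Ridgefield Pharma AG: 10%.
Aggregating (R3): 27.14% + 42.14% + 10% = 79.28%.

79.28%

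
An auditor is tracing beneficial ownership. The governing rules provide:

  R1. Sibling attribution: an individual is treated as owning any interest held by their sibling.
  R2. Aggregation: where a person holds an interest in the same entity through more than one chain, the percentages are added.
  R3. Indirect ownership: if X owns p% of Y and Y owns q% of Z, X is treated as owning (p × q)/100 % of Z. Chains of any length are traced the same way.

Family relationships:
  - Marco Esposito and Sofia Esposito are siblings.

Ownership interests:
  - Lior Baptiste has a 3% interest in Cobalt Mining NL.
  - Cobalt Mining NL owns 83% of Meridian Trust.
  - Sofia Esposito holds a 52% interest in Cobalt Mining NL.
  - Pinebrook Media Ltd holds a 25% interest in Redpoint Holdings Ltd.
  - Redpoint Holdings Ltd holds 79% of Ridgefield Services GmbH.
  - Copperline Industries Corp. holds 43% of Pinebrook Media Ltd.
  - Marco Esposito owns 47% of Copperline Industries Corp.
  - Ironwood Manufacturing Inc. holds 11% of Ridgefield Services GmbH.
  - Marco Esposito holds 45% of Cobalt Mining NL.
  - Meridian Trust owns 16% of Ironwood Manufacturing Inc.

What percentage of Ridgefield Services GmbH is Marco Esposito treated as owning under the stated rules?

By sibling attribution (R1), Marco Esposito is treated as also owning Sofia Esposito's interest in Cobalt Mining NL, giving 45% + 52% = 97%.
Chain via Copperline Industries Corp. → Pinebrook Media Ltd → Redpoint Holdings Ltd (R3): 47% × 43% × 25% × 79% = 3.991475% of Ridgefield Services GmbH.
Chain via Cobalt Mining NL → Meridian Trust → Ironwood Manufacturing Inc. (R3): 97% × 83% × 16% × 11% = 1.416976% of Ridgefield Services GmbH.
Aggregating (R2): 3.991475% + 1.416976% = 5.408451%.

5.408451%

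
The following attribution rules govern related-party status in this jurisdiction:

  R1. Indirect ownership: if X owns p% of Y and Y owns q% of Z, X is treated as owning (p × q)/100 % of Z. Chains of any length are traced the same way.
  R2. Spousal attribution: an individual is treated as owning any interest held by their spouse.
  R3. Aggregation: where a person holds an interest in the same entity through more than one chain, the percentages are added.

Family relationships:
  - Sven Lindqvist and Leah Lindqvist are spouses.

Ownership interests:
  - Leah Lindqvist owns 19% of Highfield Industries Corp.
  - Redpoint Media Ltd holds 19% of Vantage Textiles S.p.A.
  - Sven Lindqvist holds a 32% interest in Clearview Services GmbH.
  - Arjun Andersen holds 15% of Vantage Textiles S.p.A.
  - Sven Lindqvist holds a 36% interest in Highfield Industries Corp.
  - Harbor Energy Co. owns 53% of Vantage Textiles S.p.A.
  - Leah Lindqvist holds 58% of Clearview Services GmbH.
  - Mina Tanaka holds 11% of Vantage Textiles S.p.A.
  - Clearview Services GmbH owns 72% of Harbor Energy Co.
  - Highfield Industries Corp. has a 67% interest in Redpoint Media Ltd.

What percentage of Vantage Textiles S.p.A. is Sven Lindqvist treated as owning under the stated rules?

By spousal attribution (R2), Sven Lindqvist is treated as also owning Leah Lindqvist's interest in Clearview Services GmbH, giving 32% + 58% = 90%.
By spousal attribution (R2), Sven Lindqvist is treated as also owning Leah Lindqvist's interest in Highfield Industries Corp, giving 36% + 19% = 55%.
Chain via Clearview Services GmbH → Harbor Energy Co. (R1): 90% × 72% × 53% = 34.344% of Vantage Textiles S.p.A.
Chain via Highfield Industries Corp. → Redpoint Media Ltd (R1): 55% × 67% × 19% = 7.0015% of Vantage Textiles S.p.A.
Aggregating (R3): 34.344% + 7.0015% = 41.3455%.

41.3455%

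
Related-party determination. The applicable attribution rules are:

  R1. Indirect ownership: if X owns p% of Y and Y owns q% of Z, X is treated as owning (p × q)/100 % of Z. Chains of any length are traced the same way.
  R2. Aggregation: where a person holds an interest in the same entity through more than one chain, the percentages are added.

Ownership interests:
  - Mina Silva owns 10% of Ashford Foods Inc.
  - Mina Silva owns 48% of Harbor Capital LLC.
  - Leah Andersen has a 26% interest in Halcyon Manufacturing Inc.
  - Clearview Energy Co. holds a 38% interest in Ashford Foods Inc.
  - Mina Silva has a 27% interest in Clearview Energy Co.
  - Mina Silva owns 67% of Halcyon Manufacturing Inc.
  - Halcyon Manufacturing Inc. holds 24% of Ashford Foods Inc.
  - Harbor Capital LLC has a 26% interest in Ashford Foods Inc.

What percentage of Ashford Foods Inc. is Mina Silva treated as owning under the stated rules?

Chain via Harbor Capital LLC (R1): 48% × 26% = 12.48% of Ashford Foods Inc.
Chain via Clearview Energy Co. (R1): 27% × 38% = 10.26% of Ashford Foods Inc.
Chain via Halcyon Manufacturing Inc. (R1): 67% × 24% = 16.08% of Ashford Foods Inc.
Direct interest in Ashford Foods Inc: 10%.
Aggregating (R2): 12.48% + 10.26% + 16.08% + 10% = 48.82%.

48.82%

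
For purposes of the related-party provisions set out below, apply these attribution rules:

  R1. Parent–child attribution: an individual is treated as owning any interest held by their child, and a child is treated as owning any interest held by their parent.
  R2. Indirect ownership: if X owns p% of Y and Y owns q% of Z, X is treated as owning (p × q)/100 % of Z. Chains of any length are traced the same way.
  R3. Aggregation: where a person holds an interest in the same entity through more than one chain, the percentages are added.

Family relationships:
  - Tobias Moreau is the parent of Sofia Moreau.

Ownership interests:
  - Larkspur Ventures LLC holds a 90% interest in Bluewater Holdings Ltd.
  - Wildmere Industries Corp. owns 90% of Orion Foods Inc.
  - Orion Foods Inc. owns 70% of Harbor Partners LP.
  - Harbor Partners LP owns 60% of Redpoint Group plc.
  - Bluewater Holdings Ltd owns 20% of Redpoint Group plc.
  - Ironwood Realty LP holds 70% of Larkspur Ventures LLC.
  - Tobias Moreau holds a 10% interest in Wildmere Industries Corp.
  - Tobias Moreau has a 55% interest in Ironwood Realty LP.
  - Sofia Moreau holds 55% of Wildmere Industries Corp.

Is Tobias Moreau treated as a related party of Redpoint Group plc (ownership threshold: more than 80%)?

By parent–child attribution (R1), Tobias Moreau is treated as also owning Sofia Moreau's interest in Wildmere Industries Corp, giving 10% + 55% = 65%.
Chain via Wildmere Industries Corp. → Orion Foods Inc. → Harbor Partners LP (R2): 65% × 90% × 70% × 60% = 24.57% of Redpoint Group plc.
Chain via Ironwood Realty LP → Larkspur Ventures LLC → Bluewater Holdings Ltd (R2): 55% × 70% × 90% × 20% = 6.93% of Redpoint Group plc.
Aggregating (R3): 24.57% + 6.93% = 31.5%.
31.5% does not exceed the 80% threshold, so Tobias is not a related party to Redpoint Group plc.

No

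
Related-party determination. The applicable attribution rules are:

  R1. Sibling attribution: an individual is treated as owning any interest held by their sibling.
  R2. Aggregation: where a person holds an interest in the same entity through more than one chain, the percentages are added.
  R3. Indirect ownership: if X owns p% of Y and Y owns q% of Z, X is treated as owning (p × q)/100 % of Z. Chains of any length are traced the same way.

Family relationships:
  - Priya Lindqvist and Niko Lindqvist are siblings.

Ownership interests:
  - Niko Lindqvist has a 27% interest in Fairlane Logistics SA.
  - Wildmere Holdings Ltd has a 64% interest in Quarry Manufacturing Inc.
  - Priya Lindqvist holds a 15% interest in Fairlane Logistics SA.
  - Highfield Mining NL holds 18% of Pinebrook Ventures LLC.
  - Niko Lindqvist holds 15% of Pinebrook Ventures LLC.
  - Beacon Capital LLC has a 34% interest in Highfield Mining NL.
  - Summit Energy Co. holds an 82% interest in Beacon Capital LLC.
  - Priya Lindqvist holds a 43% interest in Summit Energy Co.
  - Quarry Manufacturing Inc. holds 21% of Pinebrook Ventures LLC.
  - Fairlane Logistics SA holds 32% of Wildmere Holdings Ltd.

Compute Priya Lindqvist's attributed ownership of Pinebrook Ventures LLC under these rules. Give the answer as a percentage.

18.964248%

By sibling attribution (R1), Priya Lindqvist is treated as also owning Niko Lindqvist's interest in Fairlane Logistics SA, giving 15% + 27% = 42%.
By sibling attribution (R1), Priya Lindqvist is treated as owning Niko Lindqvist's 15% interest in Pinebrook Ventures LLC.
Chain via Summit Energy Co. → Beacon Capital LLC → Highfield Mining NL (R3): 43% × 82% × 34% × 18% = 2.157912% of Pinebrook Ventures LLC.
Chain via Fairlane Logistics SA → Wildmere Holdings Ltd → Quarry Manufacturing Inc. (R3): 42% × 32% × 64% × 21% = 1.806336% of Pinebrook Ventures LLC.
Direct interest in Pinebrook Ventures LLC: 15%.
Aggregating (R2): 2.157912% + 1.806336% + 15% = 18.964248%.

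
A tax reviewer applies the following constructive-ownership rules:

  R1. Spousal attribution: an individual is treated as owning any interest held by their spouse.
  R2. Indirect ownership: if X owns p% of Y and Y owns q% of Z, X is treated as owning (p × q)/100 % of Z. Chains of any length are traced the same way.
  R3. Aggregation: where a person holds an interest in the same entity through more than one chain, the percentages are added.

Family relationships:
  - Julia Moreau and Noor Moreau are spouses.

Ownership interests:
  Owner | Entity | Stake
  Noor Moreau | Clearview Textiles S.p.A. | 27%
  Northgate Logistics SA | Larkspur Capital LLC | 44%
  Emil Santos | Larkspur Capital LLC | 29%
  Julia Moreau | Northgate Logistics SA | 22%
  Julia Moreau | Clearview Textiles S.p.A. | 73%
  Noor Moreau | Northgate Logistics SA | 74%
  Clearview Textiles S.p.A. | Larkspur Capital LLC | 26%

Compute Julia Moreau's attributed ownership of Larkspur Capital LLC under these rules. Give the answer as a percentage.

By spousal attribution (R1), Julia Moreau is treated as also owning Noor Moreau's interest in Northgate Logistics SA, giving 22% + 74% = 96%.
By spousal attribution (R1), Julia Moreau is treated as also owning Noor Moreau's interest in Clearview Textiles S.p.A, giving 73% + 27% = 100%.
Chain via Northgate Logistics SA (R2): 96% × 44% = 42.24% of Larkspur Capital LLC.
Chain via Clearview Textiles S.p.A. (R2): 100% × 26% = 26% of Larkspur Capital LLC.
Aggregating (R3): 42.24% + 26% = 68.24%.

68.24%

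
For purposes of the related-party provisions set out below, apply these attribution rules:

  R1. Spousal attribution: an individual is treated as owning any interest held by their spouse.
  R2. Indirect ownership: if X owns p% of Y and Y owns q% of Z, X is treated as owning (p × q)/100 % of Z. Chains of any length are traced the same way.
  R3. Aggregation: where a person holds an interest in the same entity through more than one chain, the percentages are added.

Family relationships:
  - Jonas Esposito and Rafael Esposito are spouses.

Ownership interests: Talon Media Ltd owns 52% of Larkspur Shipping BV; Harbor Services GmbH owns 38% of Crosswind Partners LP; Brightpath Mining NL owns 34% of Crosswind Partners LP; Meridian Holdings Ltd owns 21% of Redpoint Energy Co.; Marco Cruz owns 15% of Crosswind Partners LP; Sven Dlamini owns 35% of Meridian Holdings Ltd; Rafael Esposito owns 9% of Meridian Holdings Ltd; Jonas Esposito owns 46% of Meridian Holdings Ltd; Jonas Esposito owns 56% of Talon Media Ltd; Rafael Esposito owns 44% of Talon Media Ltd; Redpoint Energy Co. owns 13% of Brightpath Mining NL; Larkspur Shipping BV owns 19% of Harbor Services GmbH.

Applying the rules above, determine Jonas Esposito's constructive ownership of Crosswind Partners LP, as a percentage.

4.26491%

By spousal attribution (R1), Jonas Esposito is treated as also owning Rafael Esposito's interest in Meridian Holdings Ltd, giving 46% + 9% = 55%.
By spousal attribution (R1), Jonas Esposito is treated as also owning Rafael Esposito's interest in Talon Media Ltd, giving 56% + 44% = 100%.
Chain via Meridian Holdings Ltd → Redpoint Energy Co. → Brightpath Mining NL (R2): 55% × 21% × 13% × 34% = 0.51051% of Crosswind Partners LP.
Chain via Talon Media Ltd → Larkspur Shipping BV → Harbor Services GmbH (R2): 100% × 52% × 19% × 38% = 3.7544% of Crosswind Partners LP.
Aggregating (R3): 0.51051% + 3.7544% = 4.26491%.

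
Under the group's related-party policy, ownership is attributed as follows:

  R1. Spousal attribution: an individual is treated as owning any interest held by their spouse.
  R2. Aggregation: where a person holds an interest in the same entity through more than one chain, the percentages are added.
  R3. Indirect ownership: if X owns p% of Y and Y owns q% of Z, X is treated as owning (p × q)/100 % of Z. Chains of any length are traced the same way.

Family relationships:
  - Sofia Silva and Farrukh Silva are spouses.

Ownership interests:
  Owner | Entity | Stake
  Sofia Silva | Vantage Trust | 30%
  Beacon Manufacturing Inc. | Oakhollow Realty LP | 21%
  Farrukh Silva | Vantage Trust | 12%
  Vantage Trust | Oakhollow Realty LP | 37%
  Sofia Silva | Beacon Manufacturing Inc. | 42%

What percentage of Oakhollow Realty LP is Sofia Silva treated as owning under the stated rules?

By spousal attribution (R1), Sofia Silva is treated as also owning Farrukh Silva's interest in Vantage Trust, giving 30% + 12% = 42%.
Chain via Beacon Manufacturing Inc. (R3): 42% × 21% = 8.82% of Oakhollow Realty LP.
Chain via Vantage Trust (R3): 42% × 37% = 15.54% of Oakhollow Realty LP.
Aggregating (R2): 8.82% + 15.54% = 24.36%.

24.36%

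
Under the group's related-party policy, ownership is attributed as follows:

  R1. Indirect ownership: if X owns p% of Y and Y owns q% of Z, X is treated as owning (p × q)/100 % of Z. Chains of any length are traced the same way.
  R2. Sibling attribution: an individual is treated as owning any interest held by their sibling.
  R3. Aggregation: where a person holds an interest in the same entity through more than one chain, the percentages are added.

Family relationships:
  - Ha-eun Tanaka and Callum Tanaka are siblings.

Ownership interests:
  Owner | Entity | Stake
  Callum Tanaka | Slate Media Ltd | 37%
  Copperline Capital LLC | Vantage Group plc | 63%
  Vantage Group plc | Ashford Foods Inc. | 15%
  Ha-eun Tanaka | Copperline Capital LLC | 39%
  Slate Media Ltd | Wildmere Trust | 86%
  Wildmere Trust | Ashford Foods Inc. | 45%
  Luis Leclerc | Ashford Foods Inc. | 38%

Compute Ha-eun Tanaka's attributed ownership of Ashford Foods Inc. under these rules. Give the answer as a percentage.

18.0045%

By sibling attribution (R2), Ha-eun Tanaka is treated as owning Callum Tanaka's 37% interest in Slate Media Ltd.
Chain via Copperline Capital LLC → Vantage Group plc (R1): 39% × 63% × 15% = 3.6855% of Ashford Foods Inc.
Chain via Slate Media Ltd → Wildmere Trust (R1): 37% × 86% × 45% = 14.319% of Ashford Foods Inc.
Aggregating (R3): 3.6855% + 14.319% = 18.0045%.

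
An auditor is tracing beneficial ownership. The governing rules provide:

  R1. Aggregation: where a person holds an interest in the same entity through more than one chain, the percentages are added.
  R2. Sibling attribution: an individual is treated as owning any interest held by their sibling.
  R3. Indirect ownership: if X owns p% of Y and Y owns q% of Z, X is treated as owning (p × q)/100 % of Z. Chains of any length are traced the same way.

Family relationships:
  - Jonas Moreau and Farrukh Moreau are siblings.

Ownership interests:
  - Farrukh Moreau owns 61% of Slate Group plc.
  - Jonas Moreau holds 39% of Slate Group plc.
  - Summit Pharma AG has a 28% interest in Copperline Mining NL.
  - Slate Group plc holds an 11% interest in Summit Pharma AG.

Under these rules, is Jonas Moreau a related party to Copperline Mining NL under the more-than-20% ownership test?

No

By sibling attribution (R2), Jonas Moreau is treated as also owning Farrukh Moreau's interest in Slate Group plc, giving 39% + 61% = 100%.
Chain via Slate Group plc → Summit Pharma AG (R3): 100% × 11% × 28% = 3.08% of Copperline Mining NL.
3.08% does not exceed the 20% threshold, so Jonas is not a related party to Copperline Mining NL.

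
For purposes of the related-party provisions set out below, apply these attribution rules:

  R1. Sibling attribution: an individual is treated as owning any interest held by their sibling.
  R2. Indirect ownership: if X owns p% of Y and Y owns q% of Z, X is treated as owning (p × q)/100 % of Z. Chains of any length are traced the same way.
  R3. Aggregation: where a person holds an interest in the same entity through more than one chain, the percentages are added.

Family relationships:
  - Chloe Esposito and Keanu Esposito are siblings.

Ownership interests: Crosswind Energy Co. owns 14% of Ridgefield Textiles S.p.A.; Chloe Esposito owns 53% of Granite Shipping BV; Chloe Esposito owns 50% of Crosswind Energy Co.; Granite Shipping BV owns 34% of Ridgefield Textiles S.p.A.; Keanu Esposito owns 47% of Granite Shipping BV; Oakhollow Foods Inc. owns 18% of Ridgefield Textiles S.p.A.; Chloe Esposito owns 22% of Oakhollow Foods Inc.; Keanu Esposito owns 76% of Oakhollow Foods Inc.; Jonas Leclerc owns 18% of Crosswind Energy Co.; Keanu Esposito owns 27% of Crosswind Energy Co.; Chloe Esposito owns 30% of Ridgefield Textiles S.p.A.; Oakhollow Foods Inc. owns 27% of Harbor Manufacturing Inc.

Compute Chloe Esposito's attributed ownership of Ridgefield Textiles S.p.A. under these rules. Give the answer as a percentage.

92.42%

By sibling attribution (R1), Chloe Esposito is treated as also owning Keanu Esposito's interest in Oakhollow Foods Inc, giving 22% + 76% = 98%.
By sibling attribution (R1), Chloe Esposito is treated as also owning Keanu Esposito's interest in Granite Shipping BV, giving 53% + 47% = 100%.
By sibling attribution (R1), Chloe Esposito is treated as also owning Keanu Esposito's interest in Crosswind Energy Co, giving 50% + 27% = 77%.
Chain via Oakhollow Foods Inc. (R2): 98% × 18% = 17.64% of Ridgefield Textiles S.p.A.
Chain via Granite Shipping BV (R2): 100% × 34% = 34% of Ridgefield Textiles S.p.A.
Chain via Crosswind Energy Co. (R2): 77% × 14% = 10.78% of Ridgefield Textiles S.p.A.
Direct interest in Ridgefield Textiles S.p.A: 30%.
Aggregating (R3): 17.64% + 34% + 10.78% + 30% = 92.42%.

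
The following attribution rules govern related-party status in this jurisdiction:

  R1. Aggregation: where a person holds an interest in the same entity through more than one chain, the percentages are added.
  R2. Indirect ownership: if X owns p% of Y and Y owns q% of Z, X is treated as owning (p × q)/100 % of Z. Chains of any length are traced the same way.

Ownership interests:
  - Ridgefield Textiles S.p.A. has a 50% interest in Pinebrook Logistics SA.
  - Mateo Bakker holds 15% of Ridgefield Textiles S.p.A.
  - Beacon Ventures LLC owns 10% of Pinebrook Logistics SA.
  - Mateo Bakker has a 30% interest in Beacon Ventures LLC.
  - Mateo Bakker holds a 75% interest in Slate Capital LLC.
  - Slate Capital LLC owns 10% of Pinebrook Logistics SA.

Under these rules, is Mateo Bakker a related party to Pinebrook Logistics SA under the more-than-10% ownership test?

Chain via Ridgefield Textiles S.p.A. (R2): 15% × 50% = 7.5% of Pinebrook Logistics SA.
Chain via Slate Capital LLC (R2): 75% × 10% = 7.5% of Pinebrook Logistics SA.
Chain via Beacon Ventures LLC (R2): 30% × 10% = 3% of Pinebrook Logistics SA.
Aggregating (R1): 7.5% + 7.5% + 3% = 18%.
18% exceeds the 10% threshold, so Mateo is a related party to Pinebrook Logistics SA.

Yes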